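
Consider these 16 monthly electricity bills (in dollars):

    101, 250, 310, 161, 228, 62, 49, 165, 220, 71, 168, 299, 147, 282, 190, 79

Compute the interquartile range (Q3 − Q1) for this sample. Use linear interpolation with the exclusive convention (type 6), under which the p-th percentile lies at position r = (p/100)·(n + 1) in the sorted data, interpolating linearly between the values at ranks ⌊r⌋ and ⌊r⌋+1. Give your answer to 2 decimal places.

Sorted: 49, 62, 71, 79, 101, 147, 161, 165, 168, 190, 220, 228, 250, 282, 299, 310.
n = 16.
P25: r = 4.25; ranks 4–5 are 79, 101; interpolating gives 84.5.
P75: r = 12.75; ranks 12–13 are 228, 250; interpolating gives 244.5.
Difference: 244.5 − 84.5 = 160.

160.00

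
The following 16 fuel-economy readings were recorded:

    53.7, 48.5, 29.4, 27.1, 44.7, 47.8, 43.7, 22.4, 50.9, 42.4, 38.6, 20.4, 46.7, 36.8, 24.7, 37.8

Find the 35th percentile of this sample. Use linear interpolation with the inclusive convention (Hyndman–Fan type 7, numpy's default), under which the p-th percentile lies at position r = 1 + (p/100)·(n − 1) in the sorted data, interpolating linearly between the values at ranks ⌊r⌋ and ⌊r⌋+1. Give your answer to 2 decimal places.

37.05

Sorted: 20.4, 22.4, 24.7, 27.1, 29.4, 36.8, 37.8, 38.6, 42.4, 43.7, 44.7, 46.7, 47.8, 48.5, 50.9, 53.7.
n = 16.
r = 1 + (35/100)·(16 − 1) = 1 + 5.25 = 6.25.
Rank 6 is 36.8 and rank 7 is 37.8.
Interpolate: 36.8 + 0.25·(37.8 − 36.8) = 36.8 + 0.25·1 = 37.05.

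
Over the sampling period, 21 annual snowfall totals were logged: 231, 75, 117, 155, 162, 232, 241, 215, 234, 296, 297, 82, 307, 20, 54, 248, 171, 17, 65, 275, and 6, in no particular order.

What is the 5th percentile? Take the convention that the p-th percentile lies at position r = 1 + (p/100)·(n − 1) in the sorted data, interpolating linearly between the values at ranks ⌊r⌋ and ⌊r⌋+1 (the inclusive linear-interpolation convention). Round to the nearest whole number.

Sorted: 6, 17, 20, 54, 65, 75, 82, 117, 155, 162, 171, 215, 231, 232, 234, 241, 248, 275, 296, 297, 307.
n = 21.
r = 1 + (5/100)·(21 − 1) = 1 + 1 = 2.
r is an integer, so P5 is the value at rank 2: 17.

17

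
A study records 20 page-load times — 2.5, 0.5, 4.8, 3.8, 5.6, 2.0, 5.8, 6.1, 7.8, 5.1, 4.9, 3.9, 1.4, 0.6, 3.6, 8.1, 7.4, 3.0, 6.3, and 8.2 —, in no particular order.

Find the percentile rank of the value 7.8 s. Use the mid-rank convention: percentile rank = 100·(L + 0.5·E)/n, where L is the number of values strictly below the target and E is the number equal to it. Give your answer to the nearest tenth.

Sorted: 0.5, 0.6, 1.4, 2.0, 2.5, 3.0, 3.6, 3.8, 3.9, 4.8, 4.9, 5.1, 5.6, 5.8, 6.1, 6.3, 7.4, 7.8, 8.1, 8.2.
Count below 7.8: L = 17; count equal: E = 1; n = 20.
Percentile rank = 100·(17 + 0.5·1)/20 = 100·17.5/20 = 87.5.

87.5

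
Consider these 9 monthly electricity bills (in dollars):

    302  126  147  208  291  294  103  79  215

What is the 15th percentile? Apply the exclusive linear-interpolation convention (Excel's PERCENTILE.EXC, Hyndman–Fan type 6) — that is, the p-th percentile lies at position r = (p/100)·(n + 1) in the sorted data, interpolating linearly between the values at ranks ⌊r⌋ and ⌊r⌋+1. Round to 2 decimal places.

Sorted: 79, 103, 126, 147, 208, 215, 291, 294, 302.
n = 9.
r = (15/100)·(9 + 1) = 1.5.
Rank 1 is 79 and rank 2 is 103.
Interpolate: 79 + 0.5·(103 − 79) = 79 + 0.5·24 = 91.

91.00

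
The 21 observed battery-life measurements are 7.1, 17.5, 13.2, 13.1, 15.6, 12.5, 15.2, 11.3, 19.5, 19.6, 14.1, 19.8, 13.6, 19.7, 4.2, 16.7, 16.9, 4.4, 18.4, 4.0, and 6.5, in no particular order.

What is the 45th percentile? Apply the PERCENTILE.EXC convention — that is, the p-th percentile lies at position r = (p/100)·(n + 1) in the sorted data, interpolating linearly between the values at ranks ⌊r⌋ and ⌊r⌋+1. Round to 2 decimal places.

Sorted: 4.0, 4.2, 4.4, 6.5, 7.1, 11.3, 12.5, 13.1, 13.2, 13.6, 14.1, 15.2, 15.6, 16.7, 16.9, 17.5, 18.4, 19.5, 19.6, 19.7, 19.8.
n = 21.
r = (45/100)·(21 + 1) = 9.9.
Rank 9 is 13.2 and rank 10 is 13.6.
Interpolate: 13.2 + 0.9·(13.6 − 13.2) = 13.2 + 0.9·0.4 = 13.56.

13.56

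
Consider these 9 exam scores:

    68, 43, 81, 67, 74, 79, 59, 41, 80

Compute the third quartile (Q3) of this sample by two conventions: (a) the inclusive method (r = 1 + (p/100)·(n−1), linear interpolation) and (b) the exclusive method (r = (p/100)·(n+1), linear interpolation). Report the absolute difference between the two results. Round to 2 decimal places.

Sorted: 41, 43, 59, 67, 68, 74, 79, 80, 81.
n = 9.
(a) r = 7 → value at rank 7 = 79.
(b) r = 7.5; between ranks 7 (79) and 8 (80): 79.5.
|79 − 79.5| = 0.5.

0.50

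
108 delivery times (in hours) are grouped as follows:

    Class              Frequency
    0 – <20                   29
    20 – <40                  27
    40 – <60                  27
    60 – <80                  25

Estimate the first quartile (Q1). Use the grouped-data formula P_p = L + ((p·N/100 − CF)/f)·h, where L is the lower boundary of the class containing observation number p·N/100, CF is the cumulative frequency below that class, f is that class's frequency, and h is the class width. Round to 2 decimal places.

N = 108; target position k = 25/100 · 108 = 27.
Cumulative frequencies: 29, 56, 83, 108.
Observation 27 falls in the class 0 – <20.
L = 0, CF = 0, f = 29, h = 20.
P25 = 0 + ((27 − 0)/29)·20 = 0 + 18.6207 = 18.6207.

18.62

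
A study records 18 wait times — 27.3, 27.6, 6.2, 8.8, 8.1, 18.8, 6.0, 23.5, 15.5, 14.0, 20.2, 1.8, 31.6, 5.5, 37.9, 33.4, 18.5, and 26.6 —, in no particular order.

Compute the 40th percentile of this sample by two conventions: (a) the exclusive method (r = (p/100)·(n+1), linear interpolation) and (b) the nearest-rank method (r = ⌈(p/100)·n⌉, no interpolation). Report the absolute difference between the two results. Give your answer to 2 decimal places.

0.60

Sorted: 1.8, 5.5, 6.0, 6.2, 8.1, 8.8, 14.0, 15.5, 18.5, 18.8, 20.2, 23.5, 26.6, 27.3, 27.6, 31.6, 33.4, 37.9.
n = 18.
(a) r = 7.6; between ranks 7 (14.0) and 8 (15.5): 14.9.
(b) the nearest-rank method: rank 8 → 15.5.
|14.9 − 15.5| = 0.6.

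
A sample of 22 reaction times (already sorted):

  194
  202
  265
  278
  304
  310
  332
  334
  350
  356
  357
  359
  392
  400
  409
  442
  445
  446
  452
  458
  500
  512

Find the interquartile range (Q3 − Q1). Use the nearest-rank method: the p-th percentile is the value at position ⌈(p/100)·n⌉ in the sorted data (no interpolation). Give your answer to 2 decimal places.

135.00

n = 22.
P25: rank ⌈25/100·22⌉ = 6 → 310.
P75: rank ⌈75/100·22⌉ = 17 → 445.
Difference: 445 − 310 = 135.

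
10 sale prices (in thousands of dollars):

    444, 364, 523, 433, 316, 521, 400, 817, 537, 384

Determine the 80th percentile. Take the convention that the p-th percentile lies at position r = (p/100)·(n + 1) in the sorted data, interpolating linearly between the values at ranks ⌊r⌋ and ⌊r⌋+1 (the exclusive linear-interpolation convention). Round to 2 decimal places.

Sorted: 316, 364, 384, 400, 433, 444, 521, 523, 537, 817.
n = 10.
r = (80/100)·(10 + 1) = 8.8.
Rank 8 is 523 and rank 9 is 537.
Interpolate: 523 + 0.8·(537 − 523) = 523 + 0.8·14 = 534.2.

534.20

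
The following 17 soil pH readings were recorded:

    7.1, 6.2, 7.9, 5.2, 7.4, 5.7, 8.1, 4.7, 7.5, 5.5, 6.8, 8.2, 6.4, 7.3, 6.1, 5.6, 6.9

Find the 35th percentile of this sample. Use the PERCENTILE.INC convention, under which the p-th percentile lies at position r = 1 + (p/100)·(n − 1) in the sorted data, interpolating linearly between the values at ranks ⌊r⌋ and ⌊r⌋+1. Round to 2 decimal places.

Sorted: 4.7, 5.2, 5.5, 5.6, 5.7, 6.1, 6.2, 6.4, 6.8, 6.9, 7.1, 7.3, 7.4, 7.5, 7.9, 8.1, 8.2.
n = 17.
r = 1 + (35/100)·(17 − 1) = 1 + 5.6 = 6.6.
Rank 6 is 6.1 and rank 7 is 6.2.
Interpolate: 6.1 + 0.6·(6.2 − 6.1) = 6.1 + 0.6·0.1 = 6.16.

6.16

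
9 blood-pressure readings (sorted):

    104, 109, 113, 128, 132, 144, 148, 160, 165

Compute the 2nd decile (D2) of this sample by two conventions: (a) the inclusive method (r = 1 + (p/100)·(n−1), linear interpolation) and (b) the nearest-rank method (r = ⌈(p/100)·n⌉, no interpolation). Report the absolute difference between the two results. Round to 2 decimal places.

n = 9.
(a) r = 2.6; between ranks 2 (109) and 3 (113): 111.4.
(b) the nearest-rank method: rank 2 → 109.
|111.4 − 109| = 2.4.

2.40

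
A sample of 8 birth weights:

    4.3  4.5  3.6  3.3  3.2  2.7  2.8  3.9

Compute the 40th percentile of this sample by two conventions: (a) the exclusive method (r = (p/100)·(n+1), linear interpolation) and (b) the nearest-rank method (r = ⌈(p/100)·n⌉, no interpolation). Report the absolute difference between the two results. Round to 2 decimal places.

Sorted: 2.7, 2.8, 3.2, 3.3, 3.6, 3.9, 4.3, 4.5.
n = 8.
(a) r = 3.6; between ranks 3 (3.2) and 4 (3.3): 3.26.
(b) the nearest-rank method: rank 4 → 3.3.
|3.26 − 3.3| = 0.04.

0.04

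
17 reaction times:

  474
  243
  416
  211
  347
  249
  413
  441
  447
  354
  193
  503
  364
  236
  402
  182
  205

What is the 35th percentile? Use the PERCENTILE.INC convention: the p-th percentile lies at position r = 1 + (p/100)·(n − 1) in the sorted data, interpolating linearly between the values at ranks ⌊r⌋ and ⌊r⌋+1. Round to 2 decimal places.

Sorted: 182, 193, 205, 211, 236, 243, 249, 347, 354, 364, 402, 413, 416, 441, 447, 474, 503.
n = 17.
r = 1 + (35/100)·(17 − 1) = 1 + 5.6 = 6.6.
Rank 6 is 243 and rank 7 is 249.
Interpolate: 243 + 0.6·(249 − 243) = 243 + 0.6·6 = 246.6.

246.60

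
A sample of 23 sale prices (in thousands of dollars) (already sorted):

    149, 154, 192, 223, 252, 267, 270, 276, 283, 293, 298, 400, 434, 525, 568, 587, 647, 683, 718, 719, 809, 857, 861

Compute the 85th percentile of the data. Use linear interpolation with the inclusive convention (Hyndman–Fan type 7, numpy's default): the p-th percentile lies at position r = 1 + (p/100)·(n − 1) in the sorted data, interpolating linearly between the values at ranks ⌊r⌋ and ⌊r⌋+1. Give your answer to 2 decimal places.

718.70

n = 23.
r = 1 + (85/100)·(23 − 1) = 1 + 18.7 = 19.7.
Rank 19 is 718 and rank 20 is 719.
Interpolate: 718 + 0.7·(719 − 718) = 718 + 0.7·1 = 718.7.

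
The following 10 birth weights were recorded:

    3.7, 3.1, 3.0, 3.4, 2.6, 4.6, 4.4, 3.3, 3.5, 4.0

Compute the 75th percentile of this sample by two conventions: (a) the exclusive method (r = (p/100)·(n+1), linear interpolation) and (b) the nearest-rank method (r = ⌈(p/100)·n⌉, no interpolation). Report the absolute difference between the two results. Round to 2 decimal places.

Sorted: 2.6, 3.0, 3.1, 3.3, 3.4, 3.5, 3.7, 4.0, 4.4, 4.6.
n = 10.
(a) r = 8.25; between ranks 8 (4.0) and 9 (4.4): 4.1.
(b) the nearest-rank method: rank 8 → 4.
|4.1 − 4| = 0.1.

0.10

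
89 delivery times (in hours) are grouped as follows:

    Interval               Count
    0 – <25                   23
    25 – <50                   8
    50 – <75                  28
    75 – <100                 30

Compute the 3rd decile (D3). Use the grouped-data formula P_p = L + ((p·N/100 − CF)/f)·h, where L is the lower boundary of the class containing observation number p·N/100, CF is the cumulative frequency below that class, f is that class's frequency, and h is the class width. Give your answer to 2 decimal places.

36.56

N = 89; target position k = 30/100 · 89 = 26.7.
Cumulative frequencies: 23, 31, 59, 89.
Observation 26.7 falls in the class 25 – <50.
L = 25, CF = 23, f = 8, h = 25.
P30 = 25 + ((26.7 − 23)/8)·25 = 25 + 11.5625 = 36.5625.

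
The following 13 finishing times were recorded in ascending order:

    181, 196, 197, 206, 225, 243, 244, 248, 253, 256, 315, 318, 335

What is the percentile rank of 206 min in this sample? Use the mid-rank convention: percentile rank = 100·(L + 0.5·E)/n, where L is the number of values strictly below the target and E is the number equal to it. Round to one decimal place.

26.9

Count below 206: L = 3; count equal: E = 1; n = 13.
Percentile rank = 100·(3 + 0.5·1)/13 = 100·3.5/13 = 26.92.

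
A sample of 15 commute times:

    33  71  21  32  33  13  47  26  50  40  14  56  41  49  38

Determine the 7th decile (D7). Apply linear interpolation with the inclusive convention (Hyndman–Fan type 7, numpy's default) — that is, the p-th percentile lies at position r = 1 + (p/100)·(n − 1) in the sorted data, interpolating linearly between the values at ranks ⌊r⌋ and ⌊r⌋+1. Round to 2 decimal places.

Sorted: 13, 14, 21, 26, 32, 33, 33, 38, 40, 41, 47, 49, 50, 56, 71.
n = 15.
r = 1 + (70/100)·(15 − 1) = 1 + 9.8 = 10.8.
Rank 10 is 41 and rank 11 is 47.
Interpolate: 41 + 0.8·(47 − 41) = 41 + 0.8·6 = 45.8.

45.80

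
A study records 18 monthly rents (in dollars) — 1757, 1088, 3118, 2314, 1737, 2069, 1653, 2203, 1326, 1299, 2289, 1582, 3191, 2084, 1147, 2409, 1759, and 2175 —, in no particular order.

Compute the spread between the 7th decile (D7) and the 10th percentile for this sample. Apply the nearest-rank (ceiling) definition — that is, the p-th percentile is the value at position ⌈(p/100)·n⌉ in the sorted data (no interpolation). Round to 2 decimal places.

1056.00

Sorted: 1088, 1147, 1299, 1326, 1582, 1653, 1737, 1757, 1759, 2069, 2084, 2175, 2203, 2289, 2314, 2409, 3118, 3191.
n = 18.
P10: rank ⌈10/100·18⌉ = 2 → 1147.
P70: rank ⌈70/100·18⌉ = 13 → 2203.
Difference: 2203 − 1147 = 1056.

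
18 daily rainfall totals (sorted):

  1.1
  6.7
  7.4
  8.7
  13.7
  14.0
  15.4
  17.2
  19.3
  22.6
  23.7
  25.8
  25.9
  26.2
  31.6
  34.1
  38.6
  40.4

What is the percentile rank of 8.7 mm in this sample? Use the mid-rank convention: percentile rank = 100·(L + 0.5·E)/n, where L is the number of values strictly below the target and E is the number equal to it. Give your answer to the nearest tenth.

19.4

Count below 8.7: L = 3; count equal: E = 1; n = 18.
Percentile rank = 100·(3 + 0.5·1)/18 = 100·3.5/18 = 19.44.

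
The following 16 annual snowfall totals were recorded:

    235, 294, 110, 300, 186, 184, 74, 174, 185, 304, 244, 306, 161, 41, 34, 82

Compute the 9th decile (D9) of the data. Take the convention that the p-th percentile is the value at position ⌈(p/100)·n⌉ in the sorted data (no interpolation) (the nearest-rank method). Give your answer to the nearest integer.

Sorted: 34, 41, 74, 82, 110, 161, 174, 184, 185, 186, 235, 244, 294, 300, 304, 306.
n = 16.
Position = ⌈90/100 · 16⌉ = ⌈14.4⌉ = 15.
The value at rank 15 is 304.

304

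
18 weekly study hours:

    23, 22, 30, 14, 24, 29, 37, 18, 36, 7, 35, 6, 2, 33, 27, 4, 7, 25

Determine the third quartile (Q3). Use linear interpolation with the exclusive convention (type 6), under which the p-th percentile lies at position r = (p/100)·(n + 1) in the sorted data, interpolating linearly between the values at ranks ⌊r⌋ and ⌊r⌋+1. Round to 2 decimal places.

30.75

Sorted: 2, 4, 6, 7, 7, 14, 18, 22, 23, 24, 25, 27, 29, 30, 33, 35, 36, 37.
n = 18.
r = (75/100)·(18 + 1) = 14.25.
Rank 14 is 30 and rank 15 is 33.
Interpolate: 30 + 0.25·(33 − 30) = 30 + 0.25·3 = 30.75.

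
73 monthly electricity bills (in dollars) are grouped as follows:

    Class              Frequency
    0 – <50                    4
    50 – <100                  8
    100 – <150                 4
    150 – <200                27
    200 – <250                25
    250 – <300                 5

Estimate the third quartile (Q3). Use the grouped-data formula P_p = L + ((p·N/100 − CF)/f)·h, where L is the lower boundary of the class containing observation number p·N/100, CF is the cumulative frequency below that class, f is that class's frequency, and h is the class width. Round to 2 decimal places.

223.50

N = 73; target position k = 75/100 · 73 = 54.75.
Cumulative frequencies: 4, 12, 16, 43, 68, 73.
Observation 54.75 falls in the class 200 – <250.
L = 200, CF = 43, f = 25, h = 50.
P75 = 200 + ((54.75 − 43)/25)·50 = 200 + 23.5 = 223.5.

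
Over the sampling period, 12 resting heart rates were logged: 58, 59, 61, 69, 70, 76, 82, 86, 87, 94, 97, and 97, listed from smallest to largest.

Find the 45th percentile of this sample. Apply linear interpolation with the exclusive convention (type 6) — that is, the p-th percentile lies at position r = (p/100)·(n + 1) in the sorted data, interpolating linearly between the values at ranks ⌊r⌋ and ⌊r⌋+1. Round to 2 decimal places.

n = 12.
r = (45/100)·(12 + 1) = 5.85.
Rank 5 is 70 and rank 6 is 76.
Interpolate: 70 + 0.85·(76 − 70) = 70 + 0.85·6 = 75.1.

75.10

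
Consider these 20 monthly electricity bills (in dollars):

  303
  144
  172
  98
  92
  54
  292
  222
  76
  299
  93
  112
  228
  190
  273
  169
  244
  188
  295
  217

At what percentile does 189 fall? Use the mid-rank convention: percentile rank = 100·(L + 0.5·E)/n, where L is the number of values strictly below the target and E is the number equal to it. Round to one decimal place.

Sorted: 54, 76, 92, 93, 98, 112, 144, 169, 172, 188, 190, 217, 222, 228, 244, 273, 292, 295, 299, 303.
Count below 189: L = 10; count equal: E = 0; n = 20.
Percentile rank = 100·(10 + 0.5·0)/20 = 100·10/20 = 50.

50.0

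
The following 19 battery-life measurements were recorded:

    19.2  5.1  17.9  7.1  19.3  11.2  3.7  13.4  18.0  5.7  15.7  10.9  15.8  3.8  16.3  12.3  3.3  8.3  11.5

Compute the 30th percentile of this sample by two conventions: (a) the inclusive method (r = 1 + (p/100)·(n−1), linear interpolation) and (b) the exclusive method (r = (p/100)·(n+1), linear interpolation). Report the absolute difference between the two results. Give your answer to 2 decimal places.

0.48

Sorted: 3.3, 3.7, 3.8, 5.1, 5.7, 7.1, 8.3, 10.9, 11.2, 11.5, 12.3, 13.4, 15.7, 15.8, 16.3, 17.9, 18.0, 19.2, 19.3.
n = 19.
(a) r = 6.4; between ranks 6 (7.1) and 7 (8.3): 7.58.
(b) r = 6 → value at rank 6 = 7.1.
|7.58 − 7.1| = 0.48.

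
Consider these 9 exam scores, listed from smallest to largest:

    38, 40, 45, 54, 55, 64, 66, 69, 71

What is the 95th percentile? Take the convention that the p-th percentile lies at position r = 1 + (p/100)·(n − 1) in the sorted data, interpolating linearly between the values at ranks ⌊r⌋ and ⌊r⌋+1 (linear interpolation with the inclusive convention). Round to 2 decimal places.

n = 9.
r = 1 + (95/100)·(9 − 1) = 1 + 7.6 = 8.6.
Rank 8 is 69 and rank 9 is 71.
Interpolate: 69 + 0.6·(71 − 69) = 69 + 0.6·2 = 70.2.

70.20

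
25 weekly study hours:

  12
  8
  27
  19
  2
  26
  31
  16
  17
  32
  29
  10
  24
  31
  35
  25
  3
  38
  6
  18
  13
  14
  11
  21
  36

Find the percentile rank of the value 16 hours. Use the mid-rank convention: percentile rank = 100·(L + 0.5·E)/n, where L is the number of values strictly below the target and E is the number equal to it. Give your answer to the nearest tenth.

38.0

Sorted: 2, 3, 6, 8, 10, 11, 12, 13, 14, 16, 17, 18, 19, 21, 24, 25, 26, 27, 29, 31, 31, 32, 35, 36, 38.
Count below 16: L = 9; count equal: E = 1; n = 25.
Percentile rank = 100·(9 + 0.5·1)/25 = 100·9.5/25 = 38.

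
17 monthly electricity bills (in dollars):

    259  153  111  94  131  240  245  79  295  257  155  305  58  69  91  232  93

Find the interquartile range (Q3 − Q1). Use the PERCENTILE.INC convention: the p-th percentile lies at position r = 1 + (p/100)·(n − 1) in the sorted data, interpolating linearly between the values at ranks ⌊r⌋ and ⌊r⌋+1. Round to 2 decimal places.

152.00

Sorted: 58, 69, 79, 91, 93, 94, 111, 131, 153, 155, 232, 240, 245, 257, 259, 295, 305.
n = 17.
P25: r = 5 (integer) → 93.
P75: r = 13 (integer) → 245.
Difference: 245 − 93 = 152.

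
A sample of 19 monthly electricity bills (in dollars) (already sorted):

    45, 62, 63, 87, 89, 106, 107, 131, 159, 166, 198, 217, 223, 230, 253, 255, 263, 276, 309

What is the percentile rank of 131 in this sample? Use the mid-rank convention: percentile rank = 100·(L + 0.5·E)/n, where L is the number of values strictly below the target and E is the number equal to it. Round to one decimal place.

39.5

Count below 131: L = 7; count equal: E = 1; n = 19.
Percentile rank = 100·(7 + 0.5·1)/19 = 100·7.5/19 = 39.47.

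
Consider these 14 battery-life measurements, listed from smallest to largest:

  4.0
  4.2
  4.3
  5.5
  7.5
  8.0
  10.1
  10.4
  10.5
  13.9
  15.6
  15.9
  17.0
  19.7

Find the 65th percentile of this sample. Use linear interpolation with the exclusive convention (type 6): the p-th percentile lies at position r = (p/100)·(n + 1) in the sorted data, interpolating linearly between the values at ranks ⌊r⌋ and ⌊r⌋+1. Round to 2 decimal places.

13.05

n = 14.
r = (65/100)·(14 + 1) = 9.75.
Rank 9 is 10.5 and rank 10 is 13.9.
Interpolate: 10.5 + 0.75·(13.9 − 10.5) = 10.5 + 0.75·3.4 = 13.05.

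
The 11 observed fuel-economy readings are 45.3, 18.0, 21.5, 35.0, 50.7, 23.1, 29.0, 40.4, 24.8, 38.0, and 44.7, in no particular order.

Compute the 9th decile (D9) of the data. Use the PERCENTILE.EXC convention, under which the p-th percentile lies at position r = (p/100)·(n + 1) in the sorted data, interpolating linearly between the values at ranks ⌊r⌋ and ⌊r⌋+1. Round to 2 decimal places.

49.62

Sorted: 18.0, 21.5, 23.1, 24.8, 29.0, 35.0, 38.0, 40.4, 44.7, 45.3, 50.7.
n = 11.
r = (90/100)·(11 + 1) = 10.8.
Rank 10 is 45.3 and rank 11 is 50.7.
Interpolate: 45.3 + 0.8·(50.7 − 45.3) = 45.3 + 0.8·5.4 = 49.62.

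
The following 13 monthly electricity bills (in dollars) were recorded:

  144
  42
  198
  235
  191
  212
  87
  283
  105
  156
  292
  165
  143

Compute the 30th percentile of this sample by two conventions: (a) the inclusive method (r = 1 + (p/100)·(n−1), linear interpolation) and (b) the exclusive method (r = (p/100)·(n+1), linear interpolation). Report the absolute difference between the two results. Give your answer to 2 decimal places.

0.40

Sorted: 42, 87, 105, 143, 144, 156, 165, 191, 198, 212, 235, 283, 292.
n = 13.
(a) r = 4.6; between ranks 4 (143) and 5 (144): 143.6.
(b) r = 4.2; between ranks 4 (143) and 5 (144): 143.2.
|143.6 − 143.2| = 0.4.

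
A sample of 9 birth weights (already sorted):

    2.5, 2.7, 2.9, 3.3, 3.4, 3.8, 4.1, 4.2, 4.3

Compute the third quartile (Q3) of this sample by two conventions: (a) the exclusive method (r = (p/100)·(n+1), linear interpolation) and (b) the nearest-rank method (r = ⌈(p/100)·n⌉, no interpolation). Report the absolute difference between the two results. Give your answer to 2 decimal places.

n = 9.
(a) r = 7.5; between ranks 7 (4.1) and 8 (4.2): 4.15.
(b) the nearest-rank method: rank 7 → 4.1.
|4.15 − 4.1| = 0.05.

0.05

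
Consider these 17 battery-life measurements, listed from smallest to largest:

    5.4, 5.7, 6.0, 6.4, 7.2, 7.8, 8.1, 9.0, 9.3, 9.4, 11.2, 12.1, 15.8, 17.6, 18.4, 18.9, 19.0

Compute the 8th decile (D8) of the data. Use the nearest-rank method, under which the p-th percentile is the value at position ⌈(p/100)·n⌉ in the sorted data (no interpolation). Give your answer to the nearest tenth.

17.6

n = 17.
Position = ⌈80/100 · 17⌉ = ⌈13.6⌉ = 14.
The value at rank 14 is 17.6.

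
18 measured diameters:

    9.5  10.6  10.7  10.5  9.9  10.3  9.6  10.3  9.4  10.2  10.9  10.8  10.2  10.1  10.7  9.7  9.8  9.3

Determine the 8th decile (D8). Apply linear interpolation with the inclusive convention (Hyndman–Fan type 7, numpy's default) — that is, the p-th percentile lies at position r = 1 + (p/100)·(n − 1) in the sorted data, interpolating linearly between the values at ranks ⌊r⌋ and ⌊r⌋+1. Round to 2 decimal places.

Sorted: 9.3, 9.4, 9.5, 9.6, 9.7, 9.8, 9.9, 10.1, 10.2, 10.2, 10.3, 10.3, 10.5, 10.6, 10.7, 10.7, 10.8, 10.9.
n = 18.
r = 1 + (80/100)·(18 − 1) = 1 + 13.6 = 14.6.
Rank 14 is 10.6 and rank 15 is 10.7.
Interpolate: 10.6 + 0.6·(10.7 − 10.6) = 10.6 + 0.6·0.1 = 10.66.

10.66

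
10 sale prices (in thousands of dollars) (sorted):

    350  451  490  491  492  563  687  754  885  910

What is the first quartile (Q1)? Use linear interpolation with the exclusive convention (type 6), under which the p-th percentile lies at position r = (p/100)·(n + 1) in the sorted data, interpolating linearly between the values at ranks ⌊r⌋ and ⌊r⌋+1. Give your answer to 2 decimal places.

n = 10.
r = (25/100)·(10 + 1) = 2.75.
Rank 2 is 451 and rank 3 is 490.
Interpolate: 451 + 0.75·(490 − 451) = 451 + 0.75·39 = 480.25.

480.25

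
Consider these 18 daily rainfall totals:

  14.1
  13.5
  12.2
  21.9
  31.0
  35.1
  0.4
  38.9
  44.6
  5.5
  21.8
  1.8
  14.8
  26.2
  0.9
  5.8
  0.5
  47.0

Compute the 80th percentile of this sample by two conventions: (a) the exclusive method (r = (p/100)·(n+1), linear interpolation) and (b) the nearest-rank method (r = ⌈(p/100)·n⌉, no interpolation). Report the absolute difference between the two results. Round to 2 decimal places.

Sorted: 0.4, 0.5, 0.9, 1.8, 5.5, 5.8, 12.2, 13.5, 14.1, 14.8, 21.8, 21.9, 26.2, 31.0, 35.1, 38.9, 44.6, 47.0.
n = 18.
(a) r = 15.2; between ranks 15 (35.1) and 16 (38.9): 35.86.
(b) the nearest-rank method: rank 15 → 35.1.
|35.86 − 35.1| = 0.76.

0.76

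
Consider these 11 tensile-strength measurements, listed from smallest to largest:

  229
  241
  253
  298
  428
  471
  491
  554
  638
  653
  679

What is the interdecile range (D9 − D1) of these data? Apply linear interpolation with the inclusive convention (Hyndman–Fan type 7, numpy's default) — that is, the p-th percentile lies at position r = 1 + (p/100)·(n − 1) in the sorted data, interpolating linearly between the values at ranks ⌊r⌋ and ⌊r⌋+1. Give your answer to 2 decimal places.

412.00

n = 11.
P10: r = 2 (integer) → 241.
P90: r = 10 (integer) → 653.
Difference: 653 − 241 = 412.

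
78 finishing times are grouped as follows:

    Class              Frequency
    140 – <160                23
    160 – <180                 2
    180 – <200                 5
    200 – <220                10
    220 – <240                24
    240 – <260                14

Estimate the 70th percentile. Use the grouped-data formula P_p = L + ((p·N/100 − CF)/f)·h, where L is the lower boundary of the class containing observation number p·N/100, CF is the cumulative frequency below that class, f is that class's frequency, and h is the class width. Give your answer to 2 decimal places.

N = 78; target position k = 70/100 · 78 = 54.6.
Cumulative frequencies: 23, 25, 30, 40, 64, 78.
Observation 54.6 falls in the class 220 – <240.
L = 220, CF = 40, f = 24, h = 20.
P70 = 220 + ((54.6 − 40)/24)·20 = 220 + 12.1667 = 232.167.

232.17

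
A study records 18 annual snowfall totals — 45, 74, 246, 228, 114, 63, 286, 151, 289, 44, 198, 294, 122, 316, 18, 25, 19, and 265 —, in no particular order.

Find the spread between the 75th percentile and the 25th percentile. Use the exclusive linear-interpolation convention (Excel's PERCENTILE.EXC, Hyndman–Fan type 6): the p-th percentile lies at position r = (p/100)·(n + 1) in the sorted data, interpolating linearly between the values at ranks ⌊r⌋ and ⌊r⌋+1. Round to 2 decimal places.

225.50

Sorted: 18, 19, 25, 44, 45, 63, 74, 114, 122, 151, 198, 228, 246, 265, 286, 289, 294, 316.
n = 18.
P25: r = 4.75; ranks 4–5 are 44, 45; interpolating gives 44.75.
P75: r = 14.25; ranks 14–15 are 265, 286; interpolating gives 270.25.
Difference: 270.25 − 44.75 = 225.5.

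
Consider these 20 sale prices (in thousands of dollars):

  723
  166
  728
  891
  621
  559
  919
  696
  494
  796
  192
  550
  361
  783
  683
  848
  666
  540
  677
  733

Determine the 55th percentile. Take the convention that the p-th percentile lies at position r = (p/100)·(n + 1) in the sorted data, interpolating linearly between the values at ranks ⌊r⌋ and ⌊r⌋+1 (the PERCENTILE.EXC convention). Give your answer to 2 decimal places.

690.15

Sorted: 166, 192, 361, 494, 540, 550, 559, 621, 666, 677, 683, 696, 723, 728, 733, 783, 796, 848, 891, 919.
n = 20.
r = (55/100)·(20 + 1) = 11.55.
Rank 11 is 683 and rank 12 is 696.
Interpolate: 683 + 0.55·(696 − 683) = 683 + 0.55·13 = 690.15.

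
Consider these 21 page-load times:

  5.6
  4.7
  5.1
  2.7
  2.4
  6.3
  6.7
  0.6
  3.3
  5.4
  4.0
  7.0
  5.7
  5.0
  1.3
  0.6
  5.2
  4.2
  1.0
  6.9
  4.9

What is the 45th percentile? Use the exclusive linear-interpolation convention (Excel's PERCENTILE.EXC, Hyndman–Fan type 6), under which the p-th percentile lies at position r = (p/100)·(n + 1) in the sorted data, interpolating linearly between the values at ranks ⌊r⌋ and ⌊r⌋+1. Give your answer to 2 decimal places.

4.65

Sorted: 0.6, 0.6, 1.0, 1.3, 2.4, 2.7, 3.3, 4.0, 4.2, 4.7, 4.9, 5.0, 5.1, 5.2, 5.4, 5.6, 5.7, 6.3, 6.7, 6.9, 7.0.
n = 21.
r = (45/100)·(21 + 1) = 9.9.
Rank 9 is 4.2 and rank 10 is 4.7.
Interpolate: 4.2 + 0.9·(4.7 − 4.2) = 4.2 + 0.9·0.5 = 4.65.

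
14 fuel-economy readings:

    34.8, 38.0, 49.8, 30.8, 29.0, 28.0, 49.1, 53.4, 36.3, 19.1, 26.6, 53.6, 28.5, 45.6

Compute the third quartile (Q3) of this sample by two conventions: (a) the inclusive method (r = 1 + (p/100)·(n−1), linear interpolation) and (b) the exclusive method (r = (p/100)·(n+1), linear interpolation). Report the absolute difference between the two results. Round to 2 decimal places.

1.05

Sorted: 19.1, 26.6, 28.0, 28.5, 29.0, 30.8, 34.8, 36.3, 38.0, 45.6, 49.1, 49.8, 53.4, 53.6.
n = 14.
(a) r = 10.75; between ranks 10 (45.6) and 11 (49.1): 48.225.
(b) r = 11.25; between ranks 11 (49.1) and 12 (49.8): 49.275.
|48.225 − 49.275| = 1.05.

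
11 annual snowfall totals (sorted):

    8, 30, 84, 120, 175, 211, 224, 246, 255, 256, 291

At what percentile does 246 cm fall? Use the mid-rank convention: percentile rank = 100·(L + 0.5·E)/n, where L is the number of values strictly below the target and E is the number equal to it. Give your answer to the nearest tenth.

Count below 246: L = 7; count equal: E = 1; n = 11.
Percentile rank = 100·(7 + 0.5·1)/11 = 100·7.5/11 = 68.18.

68.2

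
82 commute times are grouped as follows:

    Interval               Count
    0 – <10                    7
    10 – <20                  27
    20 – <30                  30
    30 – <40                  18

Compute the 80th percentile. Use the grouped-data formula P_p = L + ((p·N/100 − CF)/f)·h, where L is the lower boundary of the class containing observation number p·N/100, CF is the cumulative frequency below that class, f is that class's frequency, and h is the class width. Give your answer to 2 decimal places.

N = 82; target position k = 80/100 · 82 = 65.6.
Cumulative frequencies: 7, 34, 64, 82.
Observation 65.6 falls in the class 30 – <40.
L = 30, CF = 64, f = 18, h = 10.
P80 = 30 + ((65.6 − 64)/18)·10 = 30 + 0.888889 = 30.8889.

30.89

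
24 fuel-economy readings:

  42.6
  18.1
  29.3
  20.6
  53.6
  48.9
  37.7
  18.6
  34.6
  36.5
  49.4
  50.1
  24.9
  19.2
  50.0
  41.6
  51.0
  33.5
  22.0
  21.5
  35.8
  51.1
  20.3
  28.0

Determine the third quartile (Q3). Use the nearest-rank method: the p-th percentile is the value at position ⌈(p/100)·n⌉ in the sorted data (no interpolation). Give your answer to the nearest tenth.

48.9

Sorted: 18.1, 18.6, 19.2, 20.3, 20.6, 21.5, 22.0, 24.9, 28.0, 29.3, 33.5, 34.6, 35.8, 36.5, 37.7, 41.6, 42.6, 48.9, 49.4, 50.0, 50.1, 51.0, 51.1, 53.6.
n = 24.
Position = ⌈75/100 · 24⌉ = ⌈18⌉ = 18.
The value at rank 18 is 48.9.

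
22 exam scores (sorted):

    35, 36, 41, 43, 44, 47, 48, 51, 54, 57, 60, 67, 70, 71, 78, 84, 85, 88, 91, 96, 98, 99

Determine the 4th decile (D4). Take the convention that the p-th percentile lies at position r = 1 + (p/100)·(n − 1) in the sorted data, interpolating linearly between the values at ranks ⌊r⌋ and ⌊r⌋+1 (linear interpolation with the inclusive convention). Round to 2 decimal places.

55.20

n = 22.
r = 1 + (40/100)·(22 − 1) = 1 + 8.4 = 9.4.
Rank 9 is 54 and rank 10 is 57.
Interpolate: 54 + 0.4·(57 − 54) = 54 + 0.4·3 = 55.2.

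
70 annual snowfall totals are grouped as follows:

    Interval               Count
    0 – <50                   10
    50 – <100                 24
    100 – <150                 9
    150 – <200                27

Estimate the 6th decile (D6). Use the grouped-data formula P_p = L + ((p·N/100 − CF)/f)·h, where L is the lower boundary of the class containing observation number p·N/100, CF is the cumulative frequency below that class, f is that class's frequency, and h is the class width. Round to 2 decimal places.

144.44

N = 70; target position k = 60/100 · 70 = 42.
Cumulative frequencies: 10, 34, 43, 70.
Observation 42 falls in the class 100 – <150.
L = 100, CF = 34, f = 9, h = 50.
P60 = 100 + ((42 − 34)/9)·50 = 100 + 44.4444 = 144.444.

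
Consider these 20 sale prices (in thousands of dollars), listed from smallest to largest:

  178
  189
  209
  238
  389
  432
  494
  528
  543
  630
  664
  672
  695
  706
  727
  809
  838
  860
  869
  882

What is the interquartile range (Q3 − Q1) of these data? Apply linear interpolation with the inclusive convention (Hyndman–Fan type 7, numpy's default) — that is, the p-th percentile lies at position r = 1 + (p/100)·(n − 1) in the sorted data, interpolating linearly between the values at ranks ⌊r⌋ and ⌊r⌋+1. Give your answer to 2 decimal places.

n = 20.
P25: r = 5.75; ranks 5–6 are 389, 432; interpolating gives 421.25.
P75: r = 15.25; ranks 15–16 are 727, 809; interpolating gives 747.5.
Difference: 747.5 − 421.25 = 326.25.

326.25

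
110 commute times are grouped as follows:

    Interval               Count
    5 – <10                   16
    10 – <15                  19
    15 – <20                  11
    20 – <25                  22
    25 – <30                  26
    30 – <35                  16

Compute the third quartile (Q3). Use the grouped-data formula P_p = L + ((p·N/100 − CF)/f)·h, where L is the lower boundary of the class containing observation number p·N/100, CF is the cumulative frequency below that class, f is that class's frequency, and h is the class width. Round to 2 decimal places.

27.79

N = 110; target position k = 75/100 · 110 = 82.5.
Cumulative frequencies: 16, 35, 46, 68, 94, 110.
Observation 82.5 falls in the class 25 – <30.
L = 25, CF = 68, f = 26, h = 5.
P75 = 25 + ((82.5 − 68)/26)·5 = 25 + 2.78846 = 27.7885.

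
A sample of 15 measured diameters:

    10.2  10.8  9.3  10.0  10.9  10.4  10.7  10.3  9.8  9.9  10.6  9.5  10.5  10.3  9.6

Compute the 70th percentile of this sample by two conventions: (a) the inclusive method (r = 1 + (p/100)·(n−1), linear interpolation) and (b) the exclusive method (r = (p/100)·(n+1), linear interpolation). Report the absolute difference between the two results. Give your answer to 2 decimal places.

0.04

Sorted: 9.3, 9.5, 9.6, 9.8, 9.9, 10.0, 10.2, 10.3, 10.3, 10.4, 10.5, 10.6, 10.7, 10.8, 10.9.
n = 15.
(a) r = 10.8; between ranks 10 (10.4) and 11 (10.5): 10.48.
(b) r = 11.2; between ranks 11 (10.5) and 12 (10.6): 10.52.
|10.48 − 10.52| = 0.04.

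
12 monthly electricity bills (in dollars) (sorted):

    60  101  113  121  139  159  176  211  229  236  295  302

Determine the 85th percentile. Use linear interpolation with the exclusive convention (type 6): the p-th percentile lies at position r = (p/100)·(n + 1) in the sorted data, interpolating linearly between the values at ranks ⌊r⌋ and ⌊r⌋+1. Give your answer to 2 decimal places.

295.35

n = 12.
r = (85/100)·(12 + 1) = 11.05.
Rank 11 is 295 and rank 12 is 302.
Interpolate: 295 + 0.05·(302 − 295) = 295 + 0.05·7 = 295.35.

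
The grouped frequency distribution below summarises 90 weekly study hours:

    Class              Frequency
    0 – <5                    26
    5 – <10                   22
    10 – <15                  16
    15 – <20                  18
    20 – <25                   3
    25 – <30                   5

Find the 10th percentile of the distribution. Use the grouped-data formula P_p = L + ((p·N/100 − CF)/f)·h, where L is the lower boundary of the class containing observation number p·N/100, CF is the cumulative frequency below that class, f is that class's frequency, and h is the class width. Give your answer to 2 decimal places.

1.73

N = 90; target position k = 10/100 · 90 = 9.
Cumulative frequencies: 26, 48, 64, 82, 85, 90.
Observation 9 falls in the class 0 – <5.
L = 0, CF = 0, f = 26, h = 5.
P10 = 0 + ((9 − 0)/26)·5 = 0 + 1.73077 = 1.73077.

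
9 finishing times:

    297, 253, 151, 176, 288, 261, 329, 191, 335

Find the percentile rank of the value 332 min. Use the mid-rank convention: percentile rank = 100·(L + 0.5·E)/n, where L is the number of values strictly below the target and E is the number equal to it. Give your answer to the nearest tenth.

Sorted: 151, 176, 191, 253, 261, 288, 297, 329, 335.
Count below 332: L = 8; count equal: E = 0; n = 9.
Percentile rank = 100·(8 + 0.5·0)/9 = 100·8/9 = 88.89.

88.9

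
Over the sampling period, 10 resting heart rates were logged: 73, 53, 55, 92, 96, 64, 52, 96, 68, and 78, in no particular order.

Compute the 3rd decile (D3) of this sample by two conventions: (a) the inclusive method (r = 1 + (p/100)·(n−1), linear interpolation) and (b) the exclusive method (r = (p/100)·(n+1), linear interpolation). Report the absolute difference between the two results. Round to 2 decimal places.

3.60

Sorted: 52, 53, 55, 64, 68, 73, 78, 92, 96, 96.
n = 10.
(a) r = 3.7; between ranks 3 (55) and 4 (64): 61.3.
(b) r = 3.3; between ranks 3 (55) and 4 (64): 57.7.
|61.3 − 57.7| = 3.6.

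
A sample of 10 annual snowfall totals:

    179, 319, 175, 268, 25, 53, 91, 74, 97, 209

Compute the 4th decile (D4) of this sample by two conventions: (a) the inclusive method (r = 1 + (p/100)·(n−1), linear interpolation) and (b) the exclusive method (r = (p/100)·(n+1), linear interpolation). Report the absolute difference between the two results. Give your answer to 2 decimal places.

Sorted: 25, 53, 74, 91, 97, 175, 179, 209, 268, 319.
n = 10.
(a) r = 4.6; between ranks 4 (91) and 5 (97): 94.6.
(b) r = 4.4; between ranks 4 (91) and 5 (97): 93.4.
|94.6 − 93.4| = 1.2.

1.20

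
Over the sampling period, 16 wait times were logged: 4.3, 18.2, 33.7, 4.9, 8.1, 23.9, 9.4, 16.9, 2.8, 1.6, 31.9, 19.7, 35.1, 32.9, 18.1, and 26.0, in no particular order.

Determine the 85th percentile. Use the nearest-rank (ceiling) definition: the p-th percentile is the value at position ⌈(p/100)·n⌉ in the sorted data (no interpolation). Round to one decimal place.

Sorted: 1.6, 2.8, 4.3, 4.9, 8.1, 9.4, 16.9, 18.1, 18.2, 19.7, 23.9, 26.0, 31.9, 32.9, 33.7, 35.1.
n = 16.
Position = ⌈85/100 · 16⌉ = ⌈13.6⌉ = 14.
The value at rank 14 is 32.9.

32.9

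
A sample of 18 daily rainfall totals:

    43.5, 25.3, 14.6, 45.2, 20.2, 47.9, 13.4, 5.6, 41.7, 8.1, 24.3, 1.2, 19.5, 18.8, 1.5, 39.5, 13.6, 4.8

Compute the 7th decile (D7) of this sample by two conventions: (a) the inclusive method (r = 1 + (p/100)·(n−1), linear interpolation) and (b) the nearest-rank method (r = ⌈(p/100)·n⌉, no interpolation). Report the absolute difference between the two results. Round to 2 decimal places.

Sorted: 1.2, 1.5, 4.8, 5.6, 8.1, 13.4, 13.6, 14.6, 18.8, 19.5, 20.2, 24.3, 25.3, 39.5, 41.7, 43.5, 45.2, 47.9.
n = 18.
(a) r = 12.9; between ranks 12 (24.3) and 13 (25.3): 25.2.
(b) the nearest-rank method: rank 13 → 25.3.
|25.2 − 25.3| = 0.1.

0.10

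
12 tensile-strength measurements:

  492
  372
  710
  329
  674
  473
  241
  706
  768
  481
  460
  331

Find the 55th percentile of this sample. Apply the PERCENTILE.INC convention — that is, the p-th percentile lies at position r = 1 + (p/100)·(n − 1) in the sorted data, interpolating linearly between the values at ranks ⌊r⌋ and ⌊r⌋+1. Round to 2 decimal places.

Sorted: 241, 329, 331, 372, 460, 473, 481, 492, 674, 706, 710, 768.
n = 12.
r = 1 + (55/100)·(12 − 1) = 1 + 6.05 = 7.05.
Rank 7 is 481 and rank 8 is 492.
Interpolate: 481 + 0.05·(492 − 481) = 481 + 0.05·11 = 481.55.

481.55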